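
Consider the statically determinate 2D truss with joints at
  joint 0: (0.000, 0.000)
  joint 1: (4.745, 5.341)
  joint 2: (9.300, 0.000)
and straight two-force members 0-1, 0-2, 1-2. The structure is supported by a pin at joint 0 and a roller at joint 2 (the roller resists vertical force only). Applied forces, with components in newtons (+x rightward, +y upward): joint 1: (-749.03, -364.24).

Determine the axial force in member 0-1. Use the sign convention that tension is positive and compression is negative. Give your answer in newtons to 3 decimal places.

N=3 nodes, M=3 members, R=3 reactions → 2N=6, M+R=6
member 0 (0-1): L=7.1443, (cx,cy)=(0.6642,0.7476)
member 1 (0-2): L=9.3000, (cx,cy)=(1.0000,0.0000)
member 2 (1-2): L=7.0196, (cx,cy)=(0.6489,-0.7609)
solve A·x = −loads:
  F[0-1] = -814.0431 N (compression)
  F[0-2] = -208.3719 N (compression)
  F[1-2] = +321.1152 N (tension)
  Rx@0 = +749.0300 N
  Ry@0 = +608.5680 N
  Ry@2 = -244.3280 N

-814.043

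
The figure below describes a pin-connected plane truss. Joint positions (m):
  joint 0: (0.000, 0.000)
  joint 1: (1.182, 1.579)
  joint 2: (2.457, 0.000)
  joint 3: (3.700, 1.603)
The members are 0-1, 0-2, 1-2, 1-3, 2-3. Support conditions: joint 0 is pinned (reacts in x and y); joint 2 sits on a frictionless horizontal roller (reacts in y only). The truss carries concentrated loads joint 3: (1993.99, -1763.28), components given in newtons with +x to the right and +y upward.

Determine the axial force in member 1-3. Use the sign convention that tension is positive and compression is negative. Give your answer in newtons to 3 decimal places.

3386.456

N=4 nodes, M=5 members, R=3 reactions → 2N=8, M+R=8
member 0 (0-1): L=1.9724, (cx,cy)=(0.5993,0.8005)
member 1 (0-2): L=2.4570, (cx,cy)=(1.0000,0.0000)
member 2 (1-2): L=2.0295, (cx,cy)=(0.6282,-0.7780)
member 3 (1-3): L=2.5181, (cx,cy)=(1.0000,0.0095)
member 4 (2-3): L=2.0285, (cx,cy)=(0.6128,0.7903)
solve A·x = −loads:
  F[0-1] = +2739.3365 N (tension)
  F[0-2] = +352.3887 N (tension)
  F[1-2] = -2777.1516 N (compression)
  F[1-3] = +3386.4559 N (tension)
  F[2-3] = -2272.1256 N (compression)
  Rx@0 = -1993.9900 N
  Ry@0 = -2192.9683 N
  Ry@2 = +3956.2483 N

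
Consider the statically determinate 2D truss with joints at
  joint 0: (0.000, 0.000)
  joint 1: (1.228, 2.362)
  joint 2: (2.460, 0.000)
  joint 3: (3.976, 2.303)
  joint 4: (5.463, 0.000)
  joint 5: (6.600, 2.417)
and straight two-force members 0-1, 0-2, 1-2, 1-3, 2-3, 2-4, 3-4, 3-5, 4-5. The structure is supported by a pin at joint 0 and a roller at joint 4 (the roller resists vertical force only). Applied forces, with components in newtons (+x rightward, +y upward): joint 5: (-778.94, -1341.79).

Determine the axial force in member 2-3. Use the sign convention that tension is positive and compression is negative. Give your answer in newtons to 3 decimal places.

-80.024

N=6 nodes, M=9 members, R=3 reactions → 2N=12, M+R=12
member 0 (0-1): L=2.6621, (cx,cy)=(0.4613,0.8873)
member 1 (0-2): L=2.4600, (cx,cy)=(1.0000,0.0000)
member 2 (1-2): L=2.6640, (cx,cy)=(0.4625,-0.8866)
member 3 (1-3): L=2.7486, (cx,cy)=(0.9998,-0.0215)
member 4 (2-3): L=2.7572, (cx,cy)=(0.5498,0.8353)
member 5 (2-4): L=3.0030, (cx,cy)=(1.0000,0.0000)
member 6 (3-4): L=2.7413, (cx,cy)=(0.5424,-0.8401)
member 7 (3-5): L=2.6265, (cx,cy)=(0.9991,0.0434)
member 8 (4-5): L=2.6711, (cx,cy)=(0.4257,0.9049)
solve A·x = −loads:
  F[0-1] = -73.6699 N (compression)
  F[0-2] = -744.9574 N (compression)
  F[1-2] = +75.3881 N (tension)
  F[1-3] = -68.8627 N (compression)
  F[2-3] = -80.0242 N (compression)
  F[2-4] = -666.0930 N (compression)
  F[3-4] = +70.0054 N (tension)
  F[3-5] = -150.9626 N (compression)
  F[4-5] = -1475.5994 N (compression)
  Rx@0 = +778.9400 N
  Ry@0 = +65.3639 N
  Ry@4 = +1276.4261 N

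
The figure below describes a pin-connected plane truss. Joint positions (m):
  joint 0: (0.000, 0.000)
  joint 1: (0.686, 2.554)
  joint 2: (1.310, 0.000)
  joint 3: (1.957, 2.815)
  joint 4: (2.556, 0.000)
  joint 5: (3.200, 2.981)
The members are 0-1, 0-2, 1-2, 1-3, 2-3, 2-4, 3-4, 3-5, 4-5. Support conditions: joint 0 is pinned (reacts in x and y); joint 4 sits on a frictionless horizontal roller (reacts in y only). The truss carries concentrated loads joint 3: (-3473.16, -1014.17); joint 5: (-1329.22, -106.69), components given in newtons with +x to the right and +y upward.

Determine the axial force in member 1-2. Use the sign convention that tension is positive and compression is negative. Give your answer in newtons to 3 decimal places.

N=6 nodes, M=9 members, R=3 reactions → 2N=12, M+R=12
member 0 (0-1): L=2.6445, (cx,cy)=(0.2594,0.9658)
member 1 (0-2): L=1.3100, (cx,cy)=(1.0000,0.0000)
member 2 (1-2): L=2.6291, (cx,cy)=(0.2373,-0.9714)
member 3 (1-3): L=1.2975, (cx,cy)=(0.9796,0.2012)
member 4 (2-3): L=2.8884, (cx,cy)=(0.2240,0.9746)
member 5 (2-4): L=1.2460, (cx,cy)=(1.0000,0.0000)
member 6 (3-4): L=2.8780, (cx,cy)=(0.2081,-0.9781)
member 7 (3-5): L=1.2540, (cx,cy)=(0.9912,0.1324)
member 8 (4-5): L=3.0498, (cx,cy)=(0.2112,0.9775)
solve A·x = −loads:
  F[0-1] = -5784.1193 N (compression)
  F[0-2] = -3301.9571 N (compression)
  F[1-2] = +5173.6865 N (tension)
  F[1-3] = -2785.2846 N (compression)
  F[2-3] = -5156.8959 N (compression)
  F[2-4] = -918.8837 N (compression)
  F[3-4] = +4490.6736 N (tension)
  F[3-5] = -1356.9159 N (compression)
  F[4-5] = +74.6110 N (tension)
  Rx@0 = +4802.3800 N
  Ry@0 = +5586.1227 N
  Ry@4 = -4465.2627 N

5173.686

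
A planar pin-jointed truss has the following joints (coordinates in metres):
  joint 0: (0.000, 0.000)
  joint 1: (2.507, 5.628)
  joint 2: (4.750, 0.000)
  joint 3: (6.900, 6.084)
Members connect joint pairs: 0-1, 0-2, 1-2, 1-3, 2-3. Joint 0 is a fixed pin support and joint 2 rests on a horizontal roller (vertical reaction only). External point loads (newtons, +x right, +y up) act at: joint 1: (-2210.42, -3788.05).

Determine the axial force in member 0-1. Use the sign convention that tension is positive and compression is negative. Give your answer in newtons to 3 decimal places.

-4825.289

N=4 nodes, M=5 members, R=3 reactions → 2N=8, M+R=8
member 0 (0-1): L=6.1611, (cx,cy)=(0.4069,0.9135)
member 1 (0-2): L=4.7500, (cx,cy)=(1.0000,0.0000)
member 2 (1-2): L=6.0585, (cx,cy)=(0.3702,-0.9289)
member 3 (1-3): L=4.4166, (cx,cy)=(0.9947,0.1032)
member 4 (2-3): L=6.4527, (cx,cy)=(0.3332,0.9429)
solve A·x = −loads:
  F[0-1] = -4825.2886 N (compression)
  F[0-2] = -246.9794 N (compression)
  F[1-2] = +667.1087 N (tension)
  F[1-3] = +0.0000 N (tension)
  F[2-3] = +0.0000 N (tension)
  Rx@0 = +2210.4200 N
  Ry@0 = +4407.7558 N
  Ry@2 = -619.7058 N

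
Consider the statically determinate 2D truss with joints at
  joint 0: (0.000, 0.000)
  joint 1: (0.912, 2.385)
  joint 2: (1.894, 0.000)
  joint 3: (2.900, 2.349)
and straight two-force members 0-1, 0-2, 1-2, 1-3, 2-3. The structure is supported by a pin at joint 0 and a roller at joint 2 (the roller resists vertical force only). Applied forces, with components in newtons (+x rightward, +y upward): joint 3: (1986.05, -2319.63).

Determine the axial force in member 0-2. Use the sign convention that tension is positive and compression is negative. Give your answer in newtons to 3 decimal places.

573.028

N=4 nodes, M=5 members, R=3 reactions → 2N=8, M+R=8
member 0 (0-1): L=2.5534, (cx,cy)=(0.3572,0.9340)
member 1 (0-2): L=1.8940, (cx,cy)=(1.0000,0.0000)
member 2 (1-2): L=2.5793, (cx,cy)=(0.3807,-0.9247)
member 3 (1-3): L=1.9883, (cx,cy)=(0.9998,-0.0181)
member 4 (2-3): L=2.5554, (cx,cy)=(0.3937,0.9192)
solve A·x = −loads:
  F[0-1] = +3956.1860 N (tension)
  F[0-2] = +573.0285 N (tension)
  F[1-2] = -4054.1067 N (compression)
  F[1-3] = +2957.0275 N (tension)
  F[2-3] = -2465.1622 N (compression)
  Rx@0 = -1986.0500 N
  Ry@0 = -3695.2372 N
  Ry@2 = +6014.8672 N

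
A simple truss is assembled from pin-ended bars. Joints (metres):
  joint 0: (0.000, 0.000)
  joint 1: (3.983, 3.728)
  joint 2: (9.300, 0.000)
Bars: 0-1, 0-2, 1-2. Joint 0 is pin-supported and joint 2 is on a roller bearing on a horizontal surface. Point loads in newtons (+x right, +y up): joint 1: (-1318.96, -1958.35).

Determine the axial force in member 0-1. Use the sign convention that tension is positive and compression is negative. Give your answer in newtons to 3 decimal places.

N=3 nodes, M=3 members, R=3 reactions → 2N=6, M+R=6
member 0 (0-1): L=5.4555, (cx,cy)=(0.7301,0.6833)
member 1 (0-2): L=9.3000, (cx,cy)=(1.0000,0.0000)
member 2 (1-2): L=6.4937, (cx,cy)=(0.8188,-0.5741)
solve A·x = −loads:
  F[0-1] = -2412.1586 N (compression)
  F[0-2] = +442.1364 N (tension)
  F[1-2] = -539.9873 N (compression)
  Rx@0 = +1318.9600 N
  Ry@0 = +1648.3473 N
  Ry@2 = +310.0027 N

-2412.159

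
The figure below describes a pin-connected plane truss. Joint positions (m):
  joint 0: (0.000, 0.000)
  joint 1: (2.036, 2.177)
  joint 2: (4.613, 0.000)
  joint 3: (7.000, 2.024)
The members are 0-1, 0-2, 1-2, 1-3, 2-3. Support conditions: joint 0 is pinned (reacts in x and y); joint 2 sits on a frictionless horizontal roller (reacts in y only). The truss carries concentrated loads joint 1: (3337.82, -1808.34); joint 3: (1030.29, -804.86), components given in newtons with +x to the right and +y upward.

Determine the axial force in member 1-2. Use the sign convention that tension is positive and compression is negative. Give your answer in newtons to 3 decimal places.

-5114.798

N=4 nodes, M=5 members, R=3 reactions → 2N=8, M+R=8
member 0 (0-1): L=2.9807, (cx,cy)=(0.6831,0.7304)
member 1 (0-2): L=4.6130, (cx,cy)=(1.0000,0.0000)
member 2 (1-2): L=3.3735, (cx,cy)=(0.7639,-0.6453)
member 3 (1-3): L=4.9664, (cx,cy)=(0.9995,-0.0308)
member 4 (2-3): L=3.1296, (cx,cy)=(0.7627,0.6467)
solve A·x = −loads:
  F[0-1] = +1962.7560 N (tension)
  F[0-2] = +3027.4318 N (tension)
  F[1-2] = -5114.7983 N (compression)
  F[1-3] = +1910.9764 N (tension)
  F[2-3] = -1153.4772 N (compression)
  Rx@0 = -4368.1100 N
  Ry@0 = -1433.5248 N
  Ry@2 = +4046.7248 N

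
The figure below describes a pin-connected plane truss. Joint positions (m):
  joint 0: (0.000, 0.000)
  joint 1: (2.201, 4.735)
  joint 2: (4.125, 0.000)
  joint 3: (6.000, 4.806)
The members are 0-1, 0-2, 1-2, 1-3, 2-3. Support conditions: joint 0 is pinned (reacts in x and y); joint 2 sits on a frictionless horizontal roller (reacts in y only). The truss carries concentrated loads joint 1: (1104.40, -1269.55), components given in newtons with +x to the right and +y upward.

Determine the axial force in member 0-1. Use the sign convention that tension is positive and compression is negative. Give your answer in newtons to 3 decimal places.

744.988

N=4 nodes, M=5 members, R=3 reactions → 2N=8, M+R=8
member 0 (0-1): L=5.2216, (cx,cy)=(0.4215,0.9068)
member 1 (0-2): L=4.1250, (cx,cy)=(1.0000,0.0000)
member 2 (1-2): L=5.1110, (cx,cy)=(0.3764,-0.9264)
member 3 (1-3): L=3.7997, (cx,cy)=(0.9998,0.0187)
member 4 (2-3): L=5.1588, (cx,cy)=(0.3635,0.9316)
solve A·x = −loads:
  F[0-1] = +744.9878 N (tension)
  F[0-2] = +790.3713 N (tension)
  F[1-2] = -2099.5648 N (compression)
  F[1-3] = +0.0000 N (tension)
  F[2-3] = -0.0000 N (compression)
  Rx@0 = -1104.4000 N
  Ry@0 = -675.5684 N
  Ry@2 = +1945.1184 N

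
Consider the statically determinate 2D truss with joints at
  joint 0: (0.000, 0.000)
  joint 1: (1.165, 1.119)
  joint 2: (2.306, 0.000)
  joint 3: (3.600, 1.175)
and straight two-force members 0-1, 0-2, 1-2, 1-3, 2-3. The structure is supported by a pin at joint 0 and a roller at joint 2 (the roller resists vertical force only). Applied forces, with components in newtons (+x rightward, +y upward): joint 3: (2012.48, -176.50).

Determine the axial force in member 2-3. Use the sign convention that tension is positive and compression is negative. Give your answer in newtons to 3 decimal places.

-340.013

N=4 nodes, M=5 members, R=3 reactions → 2N=8, M+R=8
member 0 (0-1): L=1.6154, (cx,cy)=(0.7212,0.6927)
member 1 (0-2): L=2.3060, (cx,cy)=(1.0000,0.0000)
member 2 (1-2): L=1.5981, (cx,cy)=(0.7140,-0.7002)
member 3 (1-3): L=2.4356, (cx,cy)=(0.9997,0.0230)
member 4 (2-3): L=1.7479, (cx,cy)=(0.7403,0.6722)
solve A·x = −loads:
  F[0-1] = +1623.2728 N (tension)
  F[0-2] = +841.7729 N (tension)
  F[1-2] = -1531.5977 N (compression)
  F[1-3] = +2264.7997 N (tension)
  F[2-3] = -340.0126 N (compression)
  Rx@0 = -2012.4800 N
  Ry@0 = -1124.4818 N
  Ry@2 = +1300.9818 N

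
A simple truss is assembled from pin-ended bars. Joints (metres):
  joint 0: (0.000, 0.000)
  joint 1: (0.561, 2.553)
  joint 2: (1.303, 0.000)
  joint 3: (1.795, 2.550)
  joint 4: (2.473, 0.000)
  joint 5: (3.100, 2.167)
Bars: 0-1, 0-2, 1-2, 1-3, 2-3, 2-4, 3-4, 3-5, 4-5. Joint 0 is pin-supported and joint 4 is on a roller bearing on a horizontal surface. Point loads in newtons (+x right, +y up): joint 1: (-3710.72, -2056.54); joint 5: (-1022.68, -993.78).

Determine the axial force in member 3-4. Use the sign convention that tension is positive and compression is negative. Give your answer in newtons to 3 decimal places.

N=6 nodes, M=9 members, R=3 reactions → 2N=12, M+R=12
member 0 (0-1): L=2.6139, (cx,cy)=(0.2146,0.9767)
member 1 (0-2): L=1.3030, (cx,cy)=(1.0000,0.0000)
member 2 (1-2): L=2.6586, (cx,cy)=(0.2791,-0.9603)
member 3 (1-3): L=1.2340, (cx,cy)=(1.0000,-0.0024)
member 4 (2-3): L=2.5970, (cx,cy)=(0.1894,0.9819)
member 5 (2-4): L=1.1700, (cx,cy)=(1.0000,0.0000)
member 6 (3-4): L=2.6386, (cx,cy)=(0.2570,-0.9664)
member 7 (3-5): L=1.3600, (cx,cy)=(0.9595,-0.2816)
member 8 (4-5): L=2.2559, (cx,cy)=(0.2779,0.9606)
solve A·x = −loads:
  F[0-1] = -6209.6504 N (compression)
  F[0-2] = -3400.6790 N (compression)
  F[1-2] = +4171.2013 N (tension)
  F[1-3] = +1213.8623 N (tension)
  F[2-3] = -4079.3314 N (compression)
  F[2-4] = -1463.7208 N (compression)
  F[3-4] = +4353.4500 N (tension)
  F[3-5] = -706.1792 N (compression)
  F[4-5] = -1241.5659 N (compression)
  Rx@0 = +4733.4000 N
  Ry@0 = +6064.9495 N
  Ry@4 = -3014.6295 N

4353.450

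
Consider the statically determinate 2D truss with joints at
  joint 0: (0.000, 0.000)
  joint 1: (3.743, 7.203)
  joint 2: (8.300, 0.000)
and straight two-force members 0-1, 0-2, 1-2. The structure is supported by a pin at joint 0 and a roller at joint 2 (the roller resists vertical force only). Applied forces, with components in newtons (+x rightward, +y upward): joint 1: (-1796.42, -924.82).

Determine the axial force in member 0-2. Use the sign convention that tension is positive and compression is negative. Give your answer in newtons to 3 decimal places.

N=3 nodes, M=3 members, R=3 reactions → 2N=6, M+R=6
member 0 (0-1): L=8.1175, (cx,cy)=(0.4611,0.8873)
member 1 (0-2): L=8.3000, (cx,cy)=(1.0000,0.0000)
member 2 (1-2): L=8.5235, (cx,cy)=(0.5346,-0.8451)
solve A·x = −loads:
  F[0-1] = -2329.1360 N (compression)
  F[0-2] = -722.4450 N (compression)
  F[1-2] = +1351.2694 N (tension)
  Rx@0 = +1796.4200 N
  Ry@0 = +2066.7492 N
  Ry@2 = -1141.9292 N

-722.445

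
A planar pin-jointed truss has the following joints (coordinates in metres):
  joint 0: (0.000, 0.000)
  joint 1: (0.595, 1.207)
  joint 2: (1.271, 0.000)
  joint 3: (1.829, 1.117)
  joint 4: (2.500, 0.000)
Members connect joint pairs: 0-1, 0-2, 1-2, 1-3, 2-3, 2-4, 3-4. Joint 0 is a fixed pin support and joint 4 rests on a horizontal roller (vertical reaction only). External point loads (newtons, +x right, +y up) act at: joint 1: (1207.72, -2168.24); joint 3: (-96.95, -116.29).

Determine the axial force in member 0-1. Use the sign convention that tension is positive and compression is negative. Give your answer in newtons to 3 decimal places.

-1275.048

N=5 nodes, M=7 members, R=3 reactions → 2N=10, M+R=10
member 0 (0-1): L=1.3457, (cx,cy)=(0.4422,0.8969)
member 1 (0-2): L=1.2710, (cx,cy)=(1.0000,0.0000)
member 2 (1-2): L=1.3834, (cx,cy)=(0.4886,-0.8725)
member 3 (1-3): L=1.2373, (cx,cy)=(0.9974,-0.0727)
member 4 (2-3): L=1.2486, (cx,cy)=(0.4469,0.8946)
member 5 (2-4): L=1.2290, (cx,cy)=(1.0000,0.0000)
member 6 (3-4): L=1.3030, (cx,cy)=(0.5149,-0.8572)
solve A·x = −loads:
  F[0-1] = -1275.0483 N (compression)
  F[0-2] = +1674.5368 N (tension)
  F[1-2] = -1069.9719 N (compression)
  F[1-3] = -1251.9644 N (compression)
  F[2-3] = +1043.5320 N (tension)
  F[2-4] = +685.3504 N (tension)
  F[3-4] = -1330.9142 N (compression)
  Rx@0 = -1110.7700 N
  Ry@0 = +1143.6412 N
  Ry@4 = +1140.8888 N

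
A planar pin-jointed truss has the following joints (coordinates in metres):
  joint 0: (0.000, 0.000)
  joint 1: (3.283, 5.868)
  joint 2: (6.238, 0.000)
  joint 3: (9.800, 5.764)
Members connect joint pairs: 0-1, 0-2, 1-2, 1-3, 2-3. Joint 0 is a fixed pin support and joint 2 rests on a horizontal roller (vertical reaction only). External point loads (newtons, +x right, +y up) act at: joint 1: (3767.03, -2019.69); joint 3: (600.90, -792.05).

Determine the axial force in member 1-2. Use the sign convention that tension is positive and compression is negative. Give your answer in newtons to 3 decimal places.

-6305.001

N=4 nodes, M=5 members, R=3 reactions → 2N=8, M+R=8
member 0 (0-1): L=6.7240, (cx,cy)=(0.4883,0.8727)
member 1 (0-2): L=6.2380, (cx,cy)=(1.0000,0.0000)
member 2 (1-2): L=6.5700, (cx,cy)=(0.4498,-0.8931)
member 3 (1-3): L=6.5178, (cx,cy)=(0.9999,-0.0160)
member 4 (2-3): L=6.7758, (cx,cy)=(0.5257,0.8507)
solve A·x = −loads:
  F[0-1] = +4118.6605 N (tension)
  F[0-2] = +2356.9750 N (tension)
  F[1-2] = -6305.0013 N (compression)
  F[1-3] = +1079.8555 N (tension)
  F[2-3] = -910.8305 N (compression)
  Rx@0 = -4367.9300 N
  Ry@0 = -3594.3600 N
  Ry@2 = +6406.1000 N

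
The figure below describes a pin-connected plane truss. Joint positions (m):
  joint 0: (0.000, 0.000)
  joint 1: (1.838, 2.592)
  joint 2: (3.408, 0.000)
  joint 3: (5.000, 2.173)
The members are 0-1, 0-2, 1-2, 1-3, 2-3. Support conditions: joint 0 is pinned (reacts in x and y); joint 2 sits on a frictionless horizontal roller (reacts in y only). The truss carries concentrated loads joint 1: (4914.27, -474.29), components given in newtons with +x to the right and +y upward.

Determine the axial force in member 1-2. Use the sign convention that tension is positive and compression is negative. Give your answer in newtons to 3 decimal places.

N=4 nodes, M=5 members, R=3 reactions → 2N=8, M+R=8
member 0 (0-1): L=3.1775, (cx,cy)=(0.5784,0.8157)
member 1 (0-2): L=3.4080, (cx,cy)=(1.0000,0.0000)
member 2 (1-2): L=3.0304, (cx,cy)=(0.5181,-0.8553)
member 3 (1-3): L=3.1896, (cx,cy)=(0.9913,-0.1314)
member 4 (2-3): L=2.6938, (cx,cy)=(0.5910,0.8067)
solve A·x = −loads:
  F[0-1] = +4314.0847 N (tension)
  F[0-2] = +2418.8464 N (tension)
  F[1-2] = -4668.8458 N (compression)
  F[1-3] = -0.0000 N (compression)
  F[2-3] = +0.0000 N (tension)
  Rx@0 = -4914.2700 N
  Ry@0 = -3519.1175 N
  Ry@2 = +3993.4075 N

-4668.846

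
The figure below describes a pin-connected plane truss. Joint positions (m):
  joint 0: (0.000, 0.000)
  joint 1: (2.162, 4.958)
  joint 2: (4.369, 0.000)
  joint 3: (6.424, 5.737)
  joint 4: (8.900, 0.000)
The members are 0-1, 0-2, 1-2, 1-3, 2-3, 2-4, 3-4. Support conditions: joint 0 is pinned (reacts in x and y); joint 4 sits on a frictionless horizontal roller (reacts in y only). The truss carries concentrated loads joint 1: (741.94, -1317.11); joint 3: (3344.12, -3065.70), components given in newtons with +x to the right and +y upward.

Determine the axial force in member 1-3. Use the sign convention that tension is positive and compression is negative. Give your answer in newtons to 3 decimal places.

N=5 nodes, M=7 members, R=3 reactions → 2N=10, M+R=10
member 0 (0-1): L=5.4089, (cx,cy)=(0.3997,0.9166)
member 1 (0-2): L=4.3690, (cx,cy)=(1.0000,0.0000)
member 2 (1-2): L=5.4270, (cx,cy)=(0.4067,-0.9136)
member 3 (1-3): L=4.3326, (cx,cy)=(0.9837,0.1798)
member 4 (2-3): L=6.0939, (cx,cy)=(0.3372,0.9414)
member 5 (2-4): L=4.5310, (cx,cy)=(1.0000,0.0000)
member 6 (3-4): L=6.2485, (cx,cy)=(0.3963,-0.9181)
solve A·x = −loads:
  F[0-1] = +784.2997 N (tension)
  F[0-2] = +3772.5653 N (tension)
  F[1-2] = -2140.2252 N (compression)
  F[1-3] = +449.2377 N (tension)
  F[2-3] = +2076.9112 N (tension)
  F[2-4] = +2201.8277 N (tension)
  F[3-4] = -5556.5908 N (compression)
  Rx@0 = -4086.0600 N
  Ry@0 = -718.9207 N
  Ry@4 = +5101.7307 N

449.238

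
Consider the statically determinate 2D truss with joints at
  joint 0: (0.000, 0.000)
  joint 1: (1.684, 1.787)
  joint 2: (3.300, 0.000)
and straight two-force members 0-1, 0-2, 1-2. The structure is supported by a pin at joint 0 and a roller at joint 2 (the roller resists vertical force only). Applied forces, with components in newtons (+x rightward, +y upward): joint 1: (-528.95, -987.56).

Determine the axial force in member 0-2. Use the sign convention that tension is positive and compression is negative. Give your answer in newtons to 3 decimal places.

196.706

N=3 nodes, M=3 members, R=3 reactions → 2N=6, M+R=6
member 0 (0-1): L=2.4554, (cx,cy)=(0.6858,0.7278)
member 1 (0-2): L=3.3000, (cx,cy)=(1.0000,0.0000)
member 2 (1-2): L=2.4093, (cx,cy)=(0.6707,-0.7417)
solve A·x = −loads:
  F[0-1] = -1058.0818 N (compression)
  F[0-2] = +196.7057 N (tension)
  F[1-2] = -293.2716 N (compression)
  Rx@0 = +528.9500 N
  Ry@0 = +770.0396 N
  Ry@2 = +217.5204 N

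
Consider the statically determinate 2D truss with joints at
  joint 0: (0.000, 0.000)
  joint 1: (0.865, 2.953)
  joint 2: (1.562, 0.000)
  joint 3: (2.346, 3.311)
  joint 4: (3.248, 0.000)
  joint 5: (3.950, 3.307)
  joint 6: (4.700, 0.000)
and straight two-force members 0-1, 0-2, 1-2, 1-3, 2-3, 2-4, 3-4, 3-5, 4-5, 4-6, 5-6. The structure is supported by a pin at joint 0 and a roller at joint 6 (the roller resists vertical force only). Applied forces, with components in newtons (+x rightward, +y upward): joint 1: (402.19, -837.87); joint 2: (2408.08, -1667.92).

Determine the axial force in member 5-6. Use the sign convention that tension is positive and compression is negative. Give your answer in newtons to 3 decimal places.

-985.626

N=7 nodes, M=11 members, R=3 reactions → 2N=14, M+R=14
member 0 (0-1): L=3.0771, (cx,cy)=(0.2811,0.9597)
member 1 (0-2): L=1.5620, (cx,cy)=(1.0000,0.0000)
member 2 (1-2): L=3.0341, (cx,cy)=(0.2297,-0.9733)
member 3 (1-3): L=1.5237, (cx,cy)=(0.9720,0.2350)
member 4 (2-3): L=3.4026, (cx,cy)=(0.2304,0.9731)
member 5 (2-4): L=1.6860, (cx,cy)=(1.0000,0.0000)
member 6 (3-4): L=3.4317, (cx,cy)=(0.2628,-0.9648)
member 7 (3-5): L=1.6040, (cx,cy)=(1.0000,-0.0025)
member 8 (4-5): L=3.3807, (cx,cy)=(0.2077,0.9782)
member 9 (4-6): L=1.4520, (cx,cy)=(1.0000,0.0000)
member 10 (5-6): L=3.3910, (cx,cy)=(0.2212,-0.9752)
solve A·x = −loads:
  F[0-1] = -1609.4753 N (compression)
  F[0-2] = +3262.7104 N (tension)
  F[1-2] = +486.1215 N (tension)
  F[1-3] = -994.1327 N (compression)
  F[2-3] = +1227.8369 N (tension)
  F[2-4] = +683.3895 N (tension)
  F[3-4] = -995.1561 N (compression)
  F[3-5] = -421.8179 N (compression)
  F[4-5] = +981.5590 N (tension)
  F[4-6] = +217.9958 N (tension)
  F[5-6] = -985.6260 N (compression)
  Rx@0 = -2810.2700 N
  Ry@0 = +1544.5739 N
  Ry@6 = +961.2161 N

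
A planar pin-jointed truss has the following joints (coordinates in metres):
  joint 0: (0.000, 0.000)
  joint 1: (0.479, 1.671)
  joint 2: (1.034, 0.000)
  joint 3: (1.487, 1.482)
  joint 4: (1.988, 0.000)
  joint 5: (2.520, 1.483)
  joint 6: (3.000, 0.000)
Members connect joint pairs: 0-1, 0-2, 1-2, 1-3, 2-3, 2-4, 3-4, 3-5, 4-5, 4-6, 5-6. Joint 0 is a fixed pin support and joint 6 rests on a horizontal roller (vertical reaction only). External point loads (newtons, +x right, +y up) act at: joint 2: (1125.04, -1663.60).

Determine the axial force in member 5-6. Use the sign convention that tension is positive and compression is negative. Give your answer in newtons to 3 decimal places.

-602.674

N=7 nodes, M=11 members, R=3 reactions → 2N=14, M+R=14
member 0 (0-1): L=1.7383, (cx,cy)=(0.2756,0.9613)
member 1 (0-2): L=1.0340, (cx,cy)=(1.0000,0.0000)
member 2 (1-2): L=1.7608, (cx,cy)=(0.3152,-0.9490)
member 3 (1-3): L=1.0256, (cx,cy)=(0.9829,-0.1843)
member 4 (2-3): L=1.5497, (cx,cy)=(0.2923,0.9563)
member 5 (2-4): L=0.9540, (cx,cy)=(1.0000,0.0000)
member 6 (3-4): L=1.5644, (cx,cy)=(0.3203,-0.9473)
member 7 (3-5): L=1.0330, (cx,cy)=(1.0000,0.0010)
member 8 (4-5): L=1.5755, (cx,cy)=(0.3377,0.9413)
member 9 (4-6): L=1.0120, (cx,cy)=(1.0000,0.0000)
member 10 (5-6): L=1.5587, (cx,cy)=(0.3079,-0.9514)
solve A·x = −loads:
  F[0-1] = -1134.1202 N (compression)
  F[0-2] = +1437.5545 N (tension)
  F[1-2] = +1290.9090 N (tension)
  F[1-3] = -731.9527 N (compression)
  F[2-3] = +458.5246 N (tension)
  F[2-4] = +585.3814 N (tension)
  F[3-4] = -605.6653 N (compression)
  F[3-5] = -391.4160 N (compression)
  F[4-5] = +609.5681 N (tension)
  F[4-6] = +185.5873 N (tension)
  F[5-6] = -602.6739 N (compression)
  Rx@0 = -1125.0400 N
  Ry@0 = +1090.2125 N
  Ry@6 = +573.3875 N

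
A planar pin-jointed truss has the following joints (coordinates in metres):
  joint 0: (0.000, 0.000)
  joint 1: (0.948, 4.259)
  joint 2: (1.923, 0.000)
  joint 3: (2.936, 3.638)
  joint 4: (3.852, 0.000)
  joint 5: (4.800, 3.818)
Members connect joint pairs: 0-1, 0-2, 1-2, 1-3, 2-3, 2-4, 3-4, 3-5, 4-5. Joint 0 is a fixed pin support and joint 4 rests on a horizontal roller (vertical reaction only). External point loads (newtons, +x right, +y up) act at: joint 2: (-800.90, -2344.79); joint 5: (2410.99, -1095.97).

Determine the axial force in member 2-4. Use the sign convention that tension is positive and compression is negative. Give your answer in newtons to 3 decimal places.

559.463

N=6 nodes, M=9 members, R=3 reactions → 2N=12, M+R=12
member 0 (0-1): L=4.3632, (cx,cy)=(0.2173,0.9761)
member 1 (0-2): L=1.9230, (cx,cy)=(1.0000,0.0000)
member 2 (1-2): L=4.3692, (cx,cy)=(0.2232,-0.9748)
member 3 (1-3): L=2.0827, (cx,cy)=(0.9545,-0.2982)
member 4 (2-3): L=3.7764, (cx,cy)=(0.2682,0.9634)
member 5 (2-4): L=1.9290, (cx,cy)=(1.0000,0.0000)
member 6 (3-4): L=3.7515, (cx,cy)=(0.2442,-0.9697)
member 7 (3-5): L=1.8727, (cx,cy)=(0.9954,0.0961)
member 8 (4-5): L=3.9339, (cx,cy)=(0.2410,0.9705)
solve A·x = −loads:
  F[0-1] = +1521.5605 N (tension)
  F[0-2] = +1279.5003 N (tension)
  F[1-2] = -1755.0805 N (compression)
  F[1-3] = +756.6606 N (tension)
  F[2-3] = +4209.9025 N (tension)
  F[2-4] = +559.4625 N (tension)
  F[3-4] = -3675.7919 N (compression)
  F[3-5] = +2761.8185 N (tension)
  F[4-5] = -1402.7741 N (compression)
  Rx@0 = -1610.0900 N
  Ry@0 = -1485.2127 N
  Ry@4 = +4925.9727 N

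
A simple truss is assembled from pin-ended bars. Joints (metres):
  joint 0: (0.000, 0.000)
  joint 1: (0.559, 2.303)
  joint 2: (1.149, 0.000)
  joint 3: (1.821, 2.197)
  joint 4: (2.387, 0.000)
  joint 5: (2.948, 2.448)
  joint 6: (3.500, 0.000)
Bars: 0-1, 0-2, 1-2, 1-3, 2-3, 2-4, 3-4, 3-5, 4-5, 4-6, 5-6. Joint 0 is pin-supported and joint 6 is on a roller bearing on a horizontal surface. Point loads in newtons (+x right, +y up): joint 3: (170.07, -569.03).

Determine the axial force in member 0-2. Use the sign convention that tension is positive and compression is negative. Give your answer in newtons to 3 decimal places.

210.415

N=7 nodes, M=11 members, R=3 reactions → 2N=14, M+R=14
member 0 (0-1): L=2.3699, (cx,cy)=(0.2359,0.9718)
member 1 (0-2): L=1.1490, (cx,cy)=(1.0000,0.0000)
member 2 (1-2): L=2.3774, (cx,cy)=(0.2482,-0.9687)
member 3 (1-3): L=1.2664, (cx,cy)=(0.9965,-0.0837)
member 4 (2-3): L=2.2975, (cx,cy)=(0.2925,0.9563)
member 5 (2-4): L=1.2380, (cx,cy)=(1.0000,0.0000)
member 6 (3-4): L=2.2687, (cx,cy)=(0.2495,-0.9684)
member 7 (3-5): L=1.1546, (cx,cy)=(0.9761,0.2174)
member 8 (4-5): L=2.5115, (cx,cy)=(0.2234,0.9747)
member 9 (4-6): L=1.1130, (cx,cy)=(1.0000,0.0000)
member 10 (5-6): L=2.5095, (cx,cy)=(0.2200,-0.9755)
solve A·x = −loads:
  F[0-1] = -171.0428 N (compression)
  F[0-2] = +210.4152 N (tension)
  F[1-2] = +178.9328 N (tension)
  F[1-3] = -85.0499 N (compression)
  F[2-3] = -181.2622 N (compression)
  F[2-4] = +307.8398 N (tension)
  F[3-4] = -460.3519 N (compression)
  F[3-5] = -197.7205 N (compression)
  F[4-5] = +457.3520 N (tension)
  F[4-6] = +90.8305 N (tension)
  F[5-6] = -412.9273 N (compression)
  Rx@0 = -170.0700 N
  Ry@0 = +166.2165 N
  Ry@6 = +402.8135 N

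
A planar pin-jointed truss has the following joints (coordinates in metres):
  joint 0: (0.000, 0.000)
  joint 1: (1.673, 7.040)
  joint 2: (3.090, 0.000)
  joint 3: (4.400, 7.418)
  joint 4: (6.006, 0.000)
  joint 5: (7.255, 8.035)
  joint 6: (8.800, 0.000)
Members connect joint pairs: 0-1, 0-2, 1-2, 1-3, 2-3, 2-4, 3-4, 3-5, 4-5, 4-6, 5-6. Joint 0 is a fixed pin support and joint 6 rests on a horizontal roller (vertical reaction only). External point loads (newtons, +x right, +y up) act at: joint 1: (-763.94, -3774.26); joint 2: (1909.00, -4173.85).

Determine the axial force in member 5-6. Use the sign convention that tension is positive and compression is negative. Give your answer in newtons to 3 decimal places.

-1600.773

N=7 nodes, M=11 members, R=3 reactions → 2N=14, M+R=14
member 0 (0-1): L=7.2361, (cx,cy)=(0.2312,0.9729)
member 1 (0-2): L=3.0900, (cx,cy)=(1.0000,0.0000)
member 2 (1-2): L=7.1812, (cx,cy)=(0.1973,-0.9803)
member 3 (1-3): L=2.7531, (cx,cy)=(0.9905,0.1373)
member 4 (2-3): L=7.5328, (cx,cy)=(0.1739,0.9848)
member 5 (2-4): L=2.9160, (cx,cy)=(1.0000,0.0000)
member 6 (3-4): L=7.5899, (cx,cy)=(0.2116,-0.9774)
member 7 (3-5): L=2.9209, (cx,cy)=(0.9774,0.2112)
member 8 (4-5): L=8.1315, (cx,cy)=(0.1536,0.9881)
member 9 (4-6): L=2.7940, (cx,cy)=(1.0000,0.0000)
member 10 (5-6): L=8.1822, (cx,cy)=(0.1888,-0.9820)
solve A·x = −loads:
  F[0-1] = -6553.7027 N (compression)
  F[0-2] = +2660.2973 N (tension)
  F[1-2] = +2478.6711 N (tension)
  F[1-3] = -1252.2510 N (compression)
  F[2-3] = +1770.8969 N (tension)
  F[2-4] = +932.4209 N (tension)
  F[3-4] = -1733.4660 N (compression)
  F[3-5] = -578.6805 N (compression)
  F[4-5] = +1714.5613 N (tension)
  F[4-6] = +302.2656 N (tension)
  F[5-6] = -1600.7734 N (compression)
  Rx@0 = -1145.0600 N
  Ry@0 = +6376.1332 N
  Ry@6 = +1571.9768 N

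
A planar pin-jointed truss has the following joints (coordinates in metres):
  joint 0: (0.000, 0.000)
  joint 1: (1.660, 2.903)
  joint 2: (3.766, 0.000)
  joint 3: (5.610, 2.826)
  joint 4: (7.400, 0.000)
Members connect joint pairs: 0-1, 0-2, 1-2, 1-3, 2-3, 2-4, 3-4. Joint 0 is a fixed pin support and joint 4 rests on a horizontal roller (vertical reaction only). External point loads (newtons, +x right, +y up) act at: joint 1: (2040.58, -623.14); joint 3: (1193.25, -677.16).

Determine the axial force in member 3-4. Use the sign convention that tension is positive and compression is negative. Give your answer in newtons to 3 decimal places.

-2260.145

N=5 nodes, M=7 members, R=3 reactions → 2N=10, M+R=10
member 0 (0-1): L=3.3441, (cx,cy)=(0.4964,0.8681)
member 1 (0-2): L=3.7660, (cx,cy)=(1.0000,0.0000)
member 2 (1-2): L=3.5865, (cx,cy)=(0.5872,-0.8094)
member 3 (1-3): L=3.9508, (cx,cy)=(0.9998,-0.0195)
member 4 (2-3): L=3.3744, (cx,cy)=(0.5465,0.8375)
member 5 (2-4): L=3.6340, (cx,cy)=(1.0000,0.0000)
member 6 (3-4): L=3.3452, (cx,cy)=(0.5351,-0.8448)
solve A·x = −loads:
  F[0-1] = +701.5958 N (tension)
  F[0-2] = +2885.5602 N (tension)
  F[1-2] = -1502.7835 N (compression)
  F[1-3] = -810.0151 N (compression)
  F[2-3] = +1452.4574 N (tension)
  F[2-4] = +1209.3917 N (tension)
  F[3-4] = -2260.1449 N (compression)
  Rx@0 = -3233.8300 N
  Ry@0 = -609.0525 N
  Ry@4 = +1909.3525 N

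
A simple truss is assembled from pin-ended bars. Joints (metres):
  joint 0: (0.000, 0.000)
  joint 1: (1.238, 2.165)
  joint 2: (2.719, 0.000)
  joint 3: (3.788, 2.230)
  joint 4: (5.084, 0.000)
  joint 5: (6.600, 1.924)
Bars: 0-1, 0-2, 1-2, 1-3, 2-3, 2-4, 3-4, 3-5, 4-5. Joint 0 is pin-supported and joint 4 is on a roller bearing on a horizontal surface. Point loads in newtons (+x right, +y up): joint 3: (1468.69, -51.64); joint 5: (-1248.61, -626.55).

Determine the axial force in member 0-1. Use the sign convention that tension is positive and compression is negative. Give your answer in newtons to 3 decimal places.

N=6 nodes, M=9 members, R=3 reactions → 2N=12, M+R=12
member 0 (0-1): L=2.4940, (cx,cy)=(0.4964,0.8681)
member 1 (0-2): L=2.7190, (cx,cy)=(1.0000,0.0000)
member 2 (1-2): L=2.6231, (cx,cy)=(0.5646,-0.8254)
member 3 (1-3): L=2.5508, (cx,cy)=(0.9997,0.0255)
member 4 (2-3): L=2.4730, (cx,cy)=(0.4323,0.9017)
member 5 (2-4): L=2.3650, (cx,cy)=(1.0000,0.0000)
member 6 (3-4): L=2.5792, (cx,cy)=(0.5025,-0.8646)
member 7 (3-5): L=2.8286, (cx,cy)=(0.9941,-0.1082)
member 8 (4-5): L=2.4495, (cx,cy)=(0.6189,0.7855)
solve A·x = −loads:
  F[0-1] = +397.8292 N (tension)
  F[0-2] = +22.5984 N (tension)
  F[1-2] = -405.2606 N (compression)
  F[1-3] = +426.4310 N (tension)
  F[2-3] = +370.9338 N (tension)
  F[2-4] = -366.5564 N (compression)
  F[3-4] = -371.6553 N (compression)
  F[3-5] = -699.4118 N (compression)
  F[4-5] = -894.0061 N (compression)
  Rx@0 = -220.0800 N
  Ry@0 = -345.3535 N
  Ry@4 = +1023.5435 N

397.829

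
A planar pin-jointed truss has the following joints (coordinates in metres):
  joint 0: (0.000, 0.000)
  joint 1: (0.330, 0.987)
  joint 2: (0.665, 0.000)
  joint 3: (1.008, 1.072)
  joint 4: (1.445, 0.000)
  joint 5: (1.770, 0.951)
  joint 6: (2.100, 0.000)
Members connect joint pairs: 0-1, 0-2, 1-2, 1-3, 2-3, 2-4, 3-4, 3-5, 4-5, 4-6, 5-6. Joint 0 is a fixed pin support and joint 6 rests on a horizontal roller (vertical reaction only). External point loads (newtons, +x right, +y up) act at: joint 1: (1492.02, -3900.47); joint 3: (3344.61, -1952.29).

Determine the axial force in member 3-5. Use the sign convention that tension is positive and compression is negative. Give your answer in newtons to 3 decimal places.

N=7 nodes, M=11 members, R=3 reactions → 2N=14, M+R=14
member 0 (0-1): L=1.0407, (cx,cy)=(0.3171,0.9484)
member 1 (0-2): L=0.6650, (cx,cy)=(1.0000,0.0000)
member 2 (1-2): L=1.0423, (cx,cy)=(0.3214,-0.9469)
member 3 (1-3): L=0.6833, (cx,cy)=(0.9922,0.1244)
member 4 (2-3): L=1.1255, (cx,cy)=(0.3047,0.9524)
member 5 (2-4): L=0.7800, (cx,cy)=(1.0000,0.0000)
member 6 (3-4): L=1.1576, (cx,cy)=(0.3775,-0.9260)
member 7 (3-5): L=0.7715, (cx,cy)=(0.9876,-0.1568)
member 8 (4-5): L=1.0050, (cx,cy)=(0.3234,0.9463)
member 9 (4-6): L=0.6550, (cx,cy)=(1.0000,0.0000)
member 10 (5-6): L=1.0066, (cx,cy)=(0.3278,-0.9447)
solve A·x = −loads:
  F[0-1] = -1997.2030 N (compression)
  F[0-2] = +5469.9280 N (tension)
  F[1-2] = -2302.1662 N (compression)
  F[1-3] = -1396.2377 N (compression)
  F[2-3] = +2288.8906 N (tension)
  F[2-4] = +4032.4783 N (tension)
  F[3-4] = -3831.4331 N (compression)
  F[3-5] = -2618.5567 N (compression)
  F[4-5] = +3749.4244 N (tension)
  F[4-6] = +1373.6548 N (tension)
  F[5-6] = -4190.1822 N (compression)
  Rx@0 = -4836.6300 N
  Ry@0 = +1894.1366 N
  Ry@6 = +3958.6234 N

-2618.557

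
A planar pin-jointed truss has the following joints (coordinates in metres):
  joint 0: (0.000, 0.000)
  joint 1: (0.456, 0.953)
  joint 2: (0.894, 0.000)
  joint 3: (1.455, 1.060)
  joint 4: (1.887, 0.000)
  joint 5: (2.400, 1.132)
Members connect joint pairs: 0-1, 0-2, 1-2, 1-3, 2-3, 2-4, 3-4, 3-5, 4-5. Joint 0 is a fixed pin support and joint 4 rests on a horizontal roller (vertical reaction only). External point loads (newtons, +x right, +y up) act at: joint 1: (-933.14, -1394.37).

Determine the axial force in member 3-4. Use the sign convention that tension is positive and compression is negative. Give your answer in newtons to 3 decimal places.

145.040

N=6 nodes, M=9 members, R=3 reactions → 2N=12, M+R=12
member 0 (0-1): L=1.0565, (cx,cy)=(0.4316,0.9021)
member 1 (0-2): L=0.8940, (cx,cy)=(1.0000,0.0000)
member 2 (1-2): L=1.0488, (cx,cy)=(0.4176,-0.9086)
member 3 (1-3): L=1.0047, (cx,cy)=(0.9943,0.1065)
member 4 (2-3): L=1.1993, (cx,cy)=(0.4678,0.8838)
member 5 (2-4): L=0.9930, (cx,cy)=(1.0000,0.0000)
member 6 (3-4): L=1.1447, (cx,cy)=(0.3774,-0.9260)
member 7 (3-5): L=0.9477, (cx,cy)=(0.9971,0.0760)
member 8 (4-5): L=1.2428, (cx,cy)=(0.4128,0.9108)
solve A·x = −loads:
  F[0-1] = -1694.6695 N (compression)
  F[0-2] = -201.6818 N (compression)
  F[1-2] = +163.5433 N (tension)
  F[1-3] = +134.1479 N (tension)
  F[2-3] = -168.1284 N (compression)
  F[2-4] = -54.7391 N (compression)
  F[3-4] = +145.0397 N (tension)
  F[3-5] = -0.0000 N (compression)
  F[4-5] = -0.0000 N (compression)
  Rx@0 = +933.1400 N
  Ry@0 = +1528.6836 N
  Ry@4 = -134.3136 N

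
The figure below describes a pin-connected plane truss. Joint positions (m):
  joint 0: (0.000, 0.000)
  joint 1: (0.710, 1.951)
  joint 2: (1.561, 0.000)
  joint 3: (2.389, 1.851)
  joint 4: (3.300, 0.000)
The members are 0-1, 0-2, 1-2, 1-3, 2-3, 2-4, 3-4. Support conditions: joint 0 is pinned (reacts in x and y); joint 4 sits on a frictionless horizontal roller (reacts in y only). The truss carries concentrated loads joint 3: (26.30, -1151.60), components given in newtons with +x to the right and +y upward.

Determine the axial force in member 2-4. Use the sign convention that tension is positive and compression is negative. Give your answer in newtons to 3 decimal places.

417.574

N=5 nodes, M=7 members, R=3 reactions → 2N=10, M+R=10
member 0 (0-1): L=2.0762, (cx,cy)=(0.3420,0.9397)
member 1 (0-2): L=1.5610, (cx,cy)=(1.0000,0.0000)
member 2 (1-2): L=2.1285, (cx,cy)=(0.3998,-0.9166)
member 3 (1-3): L=1.6820, (cx,cy)=(0.9982,-0.0595)
member 4 (2-3): L=2.0278, (cx,cy)=(0.4083,0.9128)
member 5 (2-4): L=1.7390, (cx,cy)=(1.0000,0.0000)
member 6 (3-4): L=2.0630, (cx,cy)=(0.4416,-0.8972)
solve A·x = −loads:
  F[0-1] = -322.6100 N (compression)
  F[0-2] = +136.6246 N (tension)
  F[1-2] = +346.9254 N (tension)
  F[1-3] = -249.4695 N (compression)
  F[2-3] = -348.3567 N (compression)
  F[2-4] = +417.5739 N (tension)
  F[3-4] = -945.6317 N (compression)
  Rx@0 = -26.3000 N
  Ry@0 = +303.1595 N
  Ry@4 = +848.4405 N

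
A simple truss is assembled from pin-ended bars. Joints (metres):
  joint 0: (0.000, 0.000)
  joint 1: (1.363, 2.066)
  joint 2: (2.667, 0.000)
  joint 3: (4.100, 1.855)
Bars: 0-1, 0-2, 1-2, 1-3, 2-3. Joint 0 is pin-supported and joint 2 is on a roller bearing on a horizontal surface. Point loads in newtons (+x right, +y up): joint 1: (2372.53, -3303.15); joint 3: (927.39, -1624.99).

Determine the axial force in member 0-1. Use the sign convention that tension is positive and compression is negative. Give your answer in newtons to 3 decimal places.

N=4 nodes, M=5 members, R=3 reactions → 2N=8, M+R=8
member 0 (0-1): L=2.4751, (cx,cy)=(0.5507,0.8347)
member 1 (0-2): L=2.6670, (cx,cy)=(1.0000,0.0000)
member 2 (1-2): L=2.4431, (cx,cy)=(0.5337,-0.8456)
member 3 (1-3): L=2.7451, (cx,cy)=(0.9970,-0.0769)
member 4 (2-3): L=2.3440, (cx,cy)=(0.6113,0.7914)
solve A·x = −loads:
  F[0-1] = +2085.7510 N (tension)
  F[0-2] = +2151.3291 N (tension)
  F[1-2] = -6152.6624 N (compression)
  F[1-3] = +2066.1358 N (tension)
  F[2-3] = -1852.7115 N (compression)
  Rx@0 = -3299.9200 N
  Ry@0 = -1741.0043 N
  Ry@2 = +6669.1443 N

2085.751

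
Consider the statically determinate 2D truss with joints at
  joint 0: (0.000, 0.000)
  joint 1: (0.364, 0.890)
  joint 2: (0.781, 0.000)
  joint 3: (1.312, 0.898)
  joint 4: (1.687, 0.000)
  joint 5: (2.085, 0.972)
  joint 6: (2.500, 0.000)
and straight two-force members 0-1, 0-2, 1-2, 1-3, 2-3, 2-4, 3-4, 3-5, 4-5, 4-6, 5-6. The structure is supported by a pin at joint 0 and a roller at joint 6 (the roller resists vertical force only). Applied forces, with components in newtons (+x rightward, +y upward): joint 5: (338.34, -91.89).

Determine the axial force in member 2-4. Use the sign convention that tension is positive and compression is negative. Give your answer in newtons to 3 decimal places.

N=7 nodes, M=11 members, R=3 reactions → 2N=14, M+R=14
member 0 (0-1): L=0.9616, (cx,cy)=(0.3786,0.9256)
member 1 (0-2): L=0.7810, (cx,cy)=(1.0000,0.0000)
member 2 (1-2): L=0.9828, (cx,cy)=(0.4243,-0.9055)
member 3 (1-3): L=0.9480, (cx,cy)=(1.0000,0.0084)
member 4 (2-3): L=1.0432, (cx,cy)=(0.5090,0.8608)
member 5 (2-4): L=0.9060, (cx,cy)=(1.0000,0.0000)
member 6 (3-4): L=0.9732, (cx,cy)=(0.3853,-0.9228)
member 7 (3-5): L=0.7765, (cx,cy)=(0.9954,0.0953)
member 8 (4-5): L=1.0503, (cx,cy)=(0.3789,0.9254)
member 9 (4-6): L=0.8130, (cx,cy)=(1.0000,0.0000)
member 10 (5-6): L=1.0569, (cx,cy)=(0.3927,-0.9197)
solve A·x = −loads:
  F[0-1] = +125.6432 N (tension)
  F[0-2] = +290.7775 N (tension)
  F[1-2] = -127.4776 N (compression)
  F[1-3] = +101.6520 N (tension)
  F[2-3] = +134.1061 N (tension)
  F[2-4] = +168.4333 N (tension)
  F[3-4] = -104.2320 N (compression)
  F[3-5] = +211.0324 N (tension)
  F[4-5] = +103.9332 N (tension)
  F[4-6] = +88.8847 N (tension)
  F[5-6] = -226.3638 N (compression)
  Rx@0 = -338.3400 N
  Ry@0 = -116.2929 N
  Ry@6 = +208.1829 N

168.433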